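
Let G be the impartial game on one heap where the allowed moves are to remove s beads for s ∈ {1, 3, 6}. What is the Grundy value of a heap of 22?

0

Grundy values for subtraction set {1, 3, 6}:
k:     0  1  2  3  4  5  6  7  8  9 10 11 12 13 14 15 16 17 18 19 20 21 22
g(k):  0  1  0  1  0  1  2  3  2  0  1  0  1  0  1  2  3  2  0  1  0  1  0
So g(22) = 0.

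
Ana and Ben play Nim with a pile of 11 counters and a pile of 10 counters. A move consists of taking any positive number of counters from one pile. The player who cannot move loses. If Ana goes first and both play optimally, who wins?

Compute the nim-sum pairwise:
11 XOR 10 = 1
The nim-sum is 1 ≠ 0, so this is an N-position: the player to move can win; Ana has a winning move.

Ana wins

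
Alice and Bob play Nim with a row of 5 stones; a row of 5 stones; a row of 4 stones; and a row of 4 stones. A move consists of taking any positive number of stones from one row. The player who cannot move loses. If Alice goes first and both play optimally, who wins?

Bob wins

Nim-sum: 5 XOR 5 XOR 4 XOR 4 = 0.
The nim-sum is 0, so this is a P-position: the player to move is in a losing position under optimal play; Alice is about to move from it and so loses — Bob wins.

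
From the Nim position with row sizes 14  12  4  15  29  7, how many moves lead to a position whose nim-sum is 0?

Nim-sum: 14 ⊕ 12 ⊕ 4 ⊕ 15 ⊕ 29 ⊕ 7 = 19.
The overall nim-sum is X = 19. A row of size p has a winning move iff p XOR X < p (reduce it to p XOR X).
  14: 14 XOR 19 = 29 ≥ 14 — no move.
  12: 12 XOR 19 = 31 ≥ 12 — no move.
  4: 4 XOR 19 = 23 ≥ 4 — no move.
  15: 15 XOR 19 = 28 ≥ 15 — no move.
  29: 29 XOR 19 = 14 < 29 — winning move (to 14).
  7: 7 XOR 19 = 20 ≥ 7 — no move.
That gives 1 winning move.

1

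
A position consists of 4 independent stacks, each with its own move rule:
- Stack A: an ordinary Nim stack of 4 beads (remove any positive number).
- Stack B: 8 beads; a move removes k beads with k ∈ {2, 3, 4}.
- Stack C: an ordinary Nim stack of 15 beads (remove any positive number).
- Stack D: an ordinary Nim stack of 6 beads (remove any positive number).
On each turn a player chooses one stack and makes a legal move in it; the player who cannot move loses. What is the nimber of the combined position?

Stack A is a plain Nim stack of size 4, so its Grundy value is 4.
Build the Grundy sequence for stack B with g(k) = mex{g(k−s) : s ∈ {2, 3, 4}, s ≤ k}:
k:     0  1  2  3  4  5  6  7  8
g(k):  0  0  1  1  2  2  0  0  1
So g(8) = 1.
Stack C is a plain Nim stack of size 15, so its Grundy value is 15.
Stack D is a plain Nim stack of size 6, so its Grundy value is 6.
By the Sprague-Grundy theorem, the Grundy value of a sum of independent games is the XOR of the component values.
Combined value = 4 ⊕ 1 ⊕ 15 ⊕ 6 = 12.

12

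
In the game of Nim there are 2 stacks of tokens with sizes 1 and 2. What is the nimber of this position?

Compute the nim-sum pairwise:
1 XOR 2 = 3

3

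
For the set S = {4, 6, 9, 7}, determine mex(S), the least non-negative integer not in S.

0

0 is not in the set, so the mex is 0.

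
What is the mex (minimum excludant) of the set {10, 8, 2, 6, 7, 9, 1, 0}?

3

The values 0, 1, 2 are all present; 3 is the first non-negative integer missing from the set.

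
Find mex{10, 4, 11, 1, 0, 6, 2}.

The values 0, 1, 2 are all present; 3 is the first non-negative integer missing from the set.

3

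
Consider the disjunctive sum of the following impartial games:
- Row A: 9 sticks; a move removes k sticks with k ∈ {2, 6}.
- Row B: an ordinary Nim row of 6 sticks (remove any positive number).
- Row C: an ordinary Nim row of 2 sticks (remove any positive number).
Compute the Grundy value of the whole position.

4

Build the Grundy sequence for row A with g(k) = mex{g(k−s) : s ∈ {2, 6}, s ≤ k}:
k:     0  1  2  3  4  5  6  7  8  9
g(k):  0  0  1  1  0  0  1  1  0  0
So g(9) = 0.
Row B is a plain Nim row of size 6, so its Grundy value is 6.
Row C is a plain Nim row of size 2, so its Grundy value is 2.
By the Sprague-Grundy theorem, the Grundy value of a sum of independent games is the XOR of the component values.
Combined value = 0 ⊕ 6 ⊕ 2 = 4.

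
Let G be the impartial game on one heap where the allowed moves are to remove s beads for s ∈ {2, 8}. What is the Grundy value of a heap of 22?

1

Compute g(0), g(1), … for moves {2, 8}:
k:     0  1  2  3  4  5  6  7  8  9 10 11 12 13 14 15 16 17 18 19 20 21 22
g(k):  0  0  1  1  0  0  1  1  2  2  0  0  1  1  0  0  1  1  2  2  0  0  1
So g(22) = 1.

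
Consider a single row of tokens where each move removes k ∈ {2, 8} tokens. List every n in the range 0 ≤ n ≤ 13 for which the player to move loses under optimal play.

0, 1, 4, 5, 10, 11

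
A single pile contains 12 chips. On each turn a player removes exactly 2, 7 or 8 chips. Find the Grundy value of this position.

Grundy values for subtraction set {2, 7, 8}:
k:     0  1  2  3  4  5  6  7  8  9 10 11 12
g(k):  0  0  1  1  0  0  1  1  2  2  0  3  1
So g(12) = 1.

1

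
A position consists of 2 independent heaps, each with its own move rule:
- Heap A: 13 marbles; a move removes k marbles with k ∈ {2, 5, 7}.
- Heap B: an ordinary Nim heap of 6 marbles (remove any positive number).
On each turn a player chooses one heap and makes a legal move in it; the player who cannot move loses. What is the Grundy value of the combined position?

Grundy values for heap A (subtraction set {2, 5, 7}):
g(0) = mex{} = 0
g(1) = mex{} = 0
g(2) = mex{0} = 1
g(3) = mex{0} = 1
g(4) = mex{1} = 0
g(5) = mex{0,1} = 2
g(6) = mex{0} = 1
g(7) = mex{0,1,2} = 3
g(8) = mex{0,1} = 2
g(9) = mex{0,1,3} = 2
g(10) = mex{1,2} = 0
g(11) = mex{0,1,2} = 3
g(12) = mex{0,2,3} = 1
g(13) = mex{1,2,3} = 0
So g(13) = 0.
Heap B is a plain Nim heap of size 6, so its Grundy value is 6.
The value of a disjunctive sum is the nim-sum of the parts.
Combined value = 0 ⊕ 6 = 6.

6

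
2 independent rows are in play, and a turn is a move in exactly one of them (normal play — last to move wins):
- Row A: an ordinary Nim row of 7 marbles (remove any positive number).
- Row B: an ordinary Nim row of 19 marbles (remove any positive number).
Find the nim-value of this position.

20

Row A is a plain Nim row of size 7, so its Grundy value is 7.
Row B is a plain Nim row of size 19, so its Grundy value is 19.
The value of a disjunctive sum is the nim-sum of the parts.
Combined value = 7 ⊕ 19 = 20.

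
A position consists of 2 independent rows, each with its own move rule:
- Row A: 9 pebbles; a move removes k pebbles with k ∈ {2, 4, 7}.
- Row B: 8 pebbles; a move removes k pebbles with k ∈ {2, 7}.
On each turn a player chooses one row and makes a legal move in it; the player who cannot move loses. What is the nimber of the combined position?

2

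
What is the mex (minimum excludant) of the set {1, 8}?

0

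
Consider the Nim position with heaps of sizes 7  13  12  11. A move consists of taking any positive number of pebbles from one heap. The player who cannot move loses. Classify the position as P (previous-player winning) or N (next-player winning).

N-position

Nim-sum: 7 XOR 13 XOR 12 XOR 11 = 13.
The nim-sum is 13 ≠ 0, so this is an N-position: the player to move can win.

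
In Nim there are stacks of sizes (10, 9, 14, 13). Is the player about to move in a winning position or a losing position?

Losing position

In binary:
  1010  (10)
  1001  (9)
  1110  (14)
  1101  (13)
  ----
  0000  (0)
The nim-sum is 0, so this is a P-position: the player to move is in a losing position under optimal play.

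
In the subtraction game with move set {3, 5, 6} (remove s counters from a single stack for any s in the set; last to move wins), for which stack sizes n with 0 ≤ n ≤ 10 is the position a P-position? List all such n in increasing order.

Grundy values for subtraction set {3, 5, 6}:
k:     0  1  2  3  4  5  6  7  8  9 10
g(k):  0  0  0  1  1  1  2  2  2  0  0
The P-positions (g = 0) in 0..10 are 0, 1, 2, 9, 10.

0, 1, 2, 9, 10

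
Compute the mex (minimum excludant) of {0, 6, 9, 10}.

0 is in the set but 1 is not, so the mex is 1.

1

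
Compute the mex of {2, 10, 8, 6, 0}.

0 is in the set but 1 is not, so the mex is 1.

1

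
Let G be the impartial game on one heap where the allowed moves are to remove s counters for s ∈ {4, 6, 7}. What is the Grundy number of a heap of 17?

1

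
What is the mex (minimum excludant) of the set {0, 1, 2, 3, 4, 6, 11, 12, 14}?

5

The values 0, 1, 2, 3, 4 are all present; 5 is the first non-negative integer missing from the set.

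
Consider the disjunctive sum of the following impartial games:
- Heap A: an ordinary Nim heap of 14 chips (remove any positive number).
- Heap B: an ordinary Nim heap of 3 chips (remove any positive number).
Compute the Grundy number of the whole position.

13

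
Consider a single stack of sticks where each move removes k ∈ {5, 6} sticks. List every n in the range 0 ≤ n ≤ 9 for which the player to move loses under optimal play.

0, 1, 2, 3, 4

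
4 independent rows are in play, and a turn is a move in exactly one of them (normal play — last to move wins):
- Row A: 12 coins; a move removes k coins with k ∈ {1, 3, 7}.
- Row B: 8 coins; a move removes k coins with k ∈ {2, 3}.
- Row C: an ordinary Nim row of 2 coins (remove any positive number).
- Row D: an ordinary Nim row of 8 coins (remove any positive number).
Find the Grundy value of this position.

11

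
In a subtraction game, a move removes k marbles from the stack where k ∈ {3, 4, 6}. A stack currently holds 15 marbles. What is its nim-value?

2

Build the Grundy sequence with g(k) = mex{g(k−s) : s ∈ {3, 4, 6}, s ≤ k}:
k:     0  1  2  3  4  5  6  7  8  9 10 11 12 13 14 15
g(k):  0  0  0  1  1  1  2  2  2  0  0  0  1  1  1  2
So g(15) = 2.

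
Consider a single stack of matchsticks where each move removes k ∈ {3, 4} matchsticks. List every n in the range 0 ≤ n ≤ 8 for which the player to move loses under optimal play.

Compute g(0), g(1), … for moves {3, 4}:
g(0) = mex{} = 0
g(1) = mex{} = 0
g(2) = mex{} = 0
g(3) = mex{0} = 1
g(4) = mex{0} = 1
g(5) = mex{0} = 1
g(6) = mex{0,1} = 2
g(7) = mex{1} = 0
g(8) = mex{1} = 0
The P-positions (g = 0) in 0..8 are 0, 1, 2, 7, 8.

0, 1, 2, 7, 8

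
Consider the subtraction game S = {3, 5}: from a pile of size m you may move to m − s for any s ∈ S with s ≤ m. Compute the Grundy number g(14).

Compute g(0), g(1), … for moves {3, 5}:
k:     0  1  2  3  4  5  6  7  8  9 10 11 12 13 14
g(k):  0  0  0  1  1  1  2  2  0  0  0  1  1  1  2
So g(14) = 2.

2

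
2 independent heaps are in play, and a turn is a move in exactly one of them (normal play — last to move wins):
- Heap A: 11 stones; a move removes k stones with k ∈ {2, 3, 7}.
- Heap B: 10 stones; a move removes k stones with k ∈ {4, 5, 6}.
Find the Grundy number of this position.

0

For heap A, compute g(0), g(1), … with moves {2, 3, 7}:
g(0) = mex{} = 0
g(1) = mex{} = 0
g(2) = mex{0} = 1
g(3) = mex{0} = 1
g(4) = mex{0,1} = 2
g(5) = mex{1} = 0
g(6) = mex{1,2} = 0
g(7) = mex{0,2} = 1
g(8) = mex{0} = 1
g(9) = mex{0,1} = 2
g(10) = mex{1} = 0
g(11) = mex{1,2} = 0
So g(11) = 0.
Build the Grundy sequence for heap B with g(k) = mex{g(k−s) : s ∈ {4, 5, 6}, s ≤ k}:
g(0) = mex{} = 0
g(1) = mex{} = 0
g(2) = mex{} = 0
g(3) = mex{} = 0
g(4) = mex{0} = 1
g(5) = mex{0} = 1
g(6) = mex{0} = 1
g(7) = mex{0} = 1
g(8) = mex{0,1} = 2
g(9) = mex{0,1} = 2
g(10) = mex{1} = 0
So g(10) = 0.
By the Sprague-Grundy theorem, the Grundy value of a sum of independent games is the XOR of the component values.
Combined value = 0 ⊕ 0 = 0.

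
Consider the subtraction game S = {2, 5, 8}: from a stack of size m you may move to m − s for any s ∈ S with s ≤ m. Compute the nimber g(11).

Build the Grundy sequence with g(k) = mex{g(k−s) : s ∈ {2, 5, 8}, s ≤ k}:
g(0) = mex{} = 0
g(1) = mex{} = 0
g(2) = mex{0} = 1
g(3) = mex{0} = 1
g(4) = mex{1} = 0
g(5) = mex{0,1} = 2
g(6) = mex{0} = 1
g(7) = mex{1,2} = 0
g(8) = mex{0,1} = 2
g(9) = mex{0} = 1
g(10) = mex{1,2} = 0
g(11) = mex{1} = 0
So g(11) = 0.

0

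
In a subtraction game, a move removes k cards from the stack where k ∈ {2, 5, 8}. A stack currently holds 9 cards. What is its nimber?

1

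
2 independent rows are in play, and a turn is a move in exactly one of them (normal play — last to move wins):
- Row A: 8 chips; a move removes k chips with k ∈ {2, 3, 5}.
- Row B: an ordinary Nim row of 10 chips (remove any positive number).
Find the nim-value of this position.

10

For row A, compute g(0), g(1), … with moves {2, 3, 5}:
g(0) = mex{} = 0
g(1) = mex{} = 0
g(2) = mex{0} = 1
g(3) = mex{0} = 1
g(4) = mex{0,1} = 2
g(5) = mex{0,1} = 2
g(6) = mex{0,1,2} = 3
g(7) = mex{1,2} = 0
g(8) = mex{1,2,3} = 0
So g(8) = 0.
Row B is a plain Nim row of size 10, so its Grundy value is 10.
The value of a disjunctive sum is the nim-sum of the parts.
Combined value = 0 XOR 10 = 10.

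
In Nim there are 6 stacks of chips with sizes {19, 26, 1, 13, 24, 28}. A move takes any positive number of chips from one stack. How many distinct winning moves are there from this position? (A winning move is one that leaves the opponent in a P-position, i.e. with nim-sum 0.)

3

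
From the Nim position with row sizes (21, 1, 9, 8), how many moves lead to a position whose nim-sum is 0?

1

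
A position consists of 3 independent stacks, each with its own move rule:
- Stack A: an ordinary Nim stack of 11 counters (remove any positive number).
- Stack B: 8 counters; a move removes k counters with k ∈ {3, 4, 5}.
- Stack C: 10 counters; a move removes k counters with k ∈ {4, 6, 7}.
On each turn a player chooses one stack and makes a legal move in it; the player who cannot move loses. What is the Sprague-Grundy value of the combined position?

9

Stack A is a plain Nim stack of size 11, so its Grundy value is 11.
For stack B, compute g(0), g(1), … with moves {3, 4, 5}:
g(0) = mex{} = 0
g(1) = mex{} = 0
g(2) = mex{} = 0
g(3) = mex{0} = 1
g(4) = mex{0} = 1
g(5) = mex{0} = 1
g(6) = mex{0,1} = 2
g(7) = mex{0,1} = 2
g(8) = mex{1} = 0
So g(8) = 0.
For stack C, compute g(0), g(1), … with moves {4, 6, 7}:
k:     0  1  2  3  4  5  6  7  8  9 10
g(k):  0  0  0  0  1  1  1  1  2  2  2
So g(10) = 2.
By the Sprague-Grundy theorem, the Grundy value of a sum of independent games is the XOR of the component values.
Combined value = 11 ⊕ 0 ⊕ 2 = 9.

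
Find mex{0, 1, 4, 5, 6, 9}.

The values 0, 1 are all present; 2 is the first non-negative integer missing from the set.

2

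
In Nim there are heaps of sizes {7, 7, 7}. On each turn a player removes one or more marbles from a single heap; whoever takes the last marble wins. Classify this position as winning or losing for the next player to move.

Nim-sum: 7 ^ 7 ^ 7 = 7.
The nim-sum is 7 ≠ 0, so this is an N-position: the player to move can win.

Winning position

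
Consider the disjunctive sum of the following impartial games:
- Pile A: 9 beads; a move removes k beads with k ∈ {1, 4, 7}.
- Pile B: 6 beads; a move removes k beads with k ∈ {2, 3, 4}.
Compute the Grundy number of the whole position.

Grundy values for pile A (subtraction set {1, 4, 7}):
k:     0  1  2  3  4  5  6  7  8  9
g(k):  0  1  0  1  2  0  1  2  0  1
So g(9) = 1.
Grundy values for pile B (subtraction set {2, 3, 4}):
k:     0  1  2  3  4  5  6
g(k):  0  0  1  1  2  2  0
So g(6) = 0.
By the Sprague-Grundy theorem, the Grundy value of a sum of independent games is the XOR of the component values.
Combined value = 1 ⊕ 0 = 1.

1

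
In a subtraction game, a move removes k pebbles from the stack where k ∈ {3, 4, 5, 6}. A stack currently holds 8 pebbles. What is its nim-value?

Compute g(0), g(1), … for moves {3, 4, 5, 6}:
g(0) = mex{} = 0
g(1) = mex{} = 0
g(2) = mex{} = 0
g(3) = mex{0} = 1
g(4) = mex{0} = 1
g(5) = mex{0} = 1
g(6) = mex{0,1} = 2
g(7) = mex{0,1} = 2
g(8) = mex{0,1} = 2
So g(8) = 2.

2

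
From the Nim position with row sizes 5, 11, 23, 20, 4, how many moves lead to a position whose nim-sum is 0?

1

Bitwise XOR of the heap sizes:
  00101  (5)
  01011  (11)
  10111  (23)
  10100  (20)
  00100  (4)
  -----
  01001  (9)
The overall nim-sum is X = 9. A row of size p has a winning move iff p XOR X < p (reduce it to p XOR X).
  5: 5 XOR 9 = 12 ≥ 5 — no move.
  11: 11 XOR 9 = 2 < 11 — winning move (to 2).
  23: 23 XOR 9 = 30 ≥ 23 — no move.
  20: 20 XOR 9 = 29 ≥ 20 — no move.
  4: 4 XOR 9 = 13 ≥ 4 — no move.
That gives 1 winning move.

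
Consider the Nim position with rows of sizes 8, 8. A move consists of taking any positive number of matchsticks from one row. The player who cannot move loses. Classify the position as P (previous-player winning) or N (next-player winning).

P-position

Nim-sum: 8 XOR 8 = 0.
The nim-sum is 0, so this is a P-position: the player to move is in a losing position under optimal play.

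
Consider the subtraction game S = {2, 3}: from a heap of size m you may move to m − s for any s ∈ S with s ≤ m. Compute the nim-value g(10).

0

Compute g(0), g(1), … for moves {2, 3}:
k:     0  1  2  3  4  5  6  7  8  9 10
g(k):  0  0  1  1  2  0  0  1  1  2  0
So g(10) = 0.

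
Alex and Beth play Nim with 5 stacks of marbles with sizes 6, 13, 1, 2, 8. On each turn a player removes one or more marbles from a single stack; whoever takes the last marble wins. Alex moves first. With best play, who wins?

Beth wins

Write each in binary and XOR column by column:
  0110  (6)
  1101  (13)
  0001  (1)
  0010  (2)
  1000  (8)
  ----
  0000  (0)
The nim-sum is 0, so this is a P-position: the player to move is in a losing position under optimal play; Alex is about to move from it and so loses — Beth wins.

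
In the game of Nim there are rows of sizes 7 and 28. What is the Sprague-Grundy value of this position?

27

Nim-sum: 7 ^ 28 = 27.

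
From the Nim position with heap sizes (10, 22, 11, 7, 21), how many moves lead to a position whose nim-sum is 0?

3

In binary:
  01010  (10)
  10110  (22)
  01011  (11)
  00111  (7)
  10101  (21)
  -----
  00101  (5)
The overall nim-sum is X = 5. A heap of size p has a winning move iff p XOR X < p (reduce it to p XOR X).
  10: 10 XOR 5 = 15 ≥ 10 — no move.
  22: 22 XOR 5 = 19 < 22 — winning move (to 19).
  11: 11 XOR 5 = 14 ≥ 11 — no move.
  7: 7 XOR 5 = 2 < 7 — winning move (to 2).
  21: 21 XOR 5 = 16 < 21 — winning move (to 16).
That gives 3 winning moves.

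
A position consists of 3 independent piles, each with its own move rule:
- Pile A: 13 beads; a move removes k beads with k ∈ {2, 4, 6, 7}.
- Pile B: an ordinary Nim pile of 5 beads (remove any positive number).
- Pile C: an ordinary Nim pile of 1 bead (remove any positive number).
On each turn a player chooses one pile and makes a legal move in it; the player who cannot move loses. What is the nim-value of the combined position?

6

Grundy values for pile A (subtraction set {2, 4, 6, 7}):
g(0) = mex{} = 0
g(1) = mex{} = 0
g(2) = mex{0} = 1
g(3) = mex{0} = 1
g(4) = mex{0,1} = 2
g(5) = mex{0,1} = 2
g(6) = mex{0,1,2} = 3
g(7) = mex{0,1,2} = 3
g(8) = mex{0,1,2,3} = 4
g(9) = mex{1,2,3} = 0
g(10) = mex{1,2,3,4} = 0
g(11) = mex{0,2,3} = 1
g(12) = mex{0,2,3,4} = 1
g(13) = mex{0,1,3} = 2
So g(13) = 2.
Pile B is a plain Nim pile of size 5, so its Grundy value is 5.
Pile C is a plain Nim pile of size 1, so its Grundy value is 1.
By the Sprague-Grundy theorem, the Grundy value of a sum of independent games is the XOR of the component values.
Combined value = 2 XOR 5 XOR 1 = 6.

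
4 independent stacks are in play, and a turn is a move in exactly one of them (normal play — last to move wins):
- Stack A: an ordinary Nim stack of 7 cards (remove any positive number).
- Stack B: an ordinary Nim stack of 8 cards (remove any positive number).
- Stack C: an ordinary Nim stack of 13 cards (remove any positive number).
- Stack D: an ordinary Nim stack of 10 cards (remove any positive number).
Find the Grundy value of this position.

Stack A is a plain Nim stack of size 7, so its Grundy value is 7.
Stack B is a plain Nim stack of size 8, so its Grundy value is 8.
Stack C is a plain Nim stack of size 13, so its Grundy value is 13.
Stack D is a plain Nim stack of size 10, so its Grundy value is 10.
By the Sprague-Grundy theorem, the Grundy value of a sum of independent games is the XOR of the component values.
Combined value = 7 XOR 8 XOR 13 XOR 10 = 8.

8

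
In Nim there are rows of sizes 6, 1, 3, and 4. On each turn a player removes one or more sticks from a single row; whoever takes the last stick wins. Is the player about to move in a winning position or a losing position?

Losing position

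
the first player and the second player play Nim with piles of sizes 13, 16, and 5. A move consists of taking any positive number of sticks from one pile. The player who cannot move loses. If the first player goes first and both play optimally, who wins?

the first player wins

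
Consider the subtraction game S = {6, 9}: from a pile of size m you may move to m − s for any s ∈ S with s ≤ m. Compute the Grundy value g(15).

0

Compute g(0), g(1), … for moves {6, 9}:
k:     0  1  2  3  4  5  6  7  8  9 10 11 12 13 14 15
g(k):  0  0  0  0  0  0  1  1  1  1  1  1  2  2  2  0
So g(15) = 0.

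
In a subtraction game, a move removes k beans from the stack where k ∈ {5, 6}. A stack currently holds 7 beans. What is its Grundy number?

1

Compute g(0), g(1), … for moves {5, 6}:
g(0) = mex{} = 0
g(1) = mex{} = 0
g(2) = mex{} = 0
g(3) = mex{} = 0
g(4) = mex{} = 0
g(5) = mex{0} = 1
g(6) = mex{0} = 1
g(7) = mex{0} = 1
So g(7) = 1.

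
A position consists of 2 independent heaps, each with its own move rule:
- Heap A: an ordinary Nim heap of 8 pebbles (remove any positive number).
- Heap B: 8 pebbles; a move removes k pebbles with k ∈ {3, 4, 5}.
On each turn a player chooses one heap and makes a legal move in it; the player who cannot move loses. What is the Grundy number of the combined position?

8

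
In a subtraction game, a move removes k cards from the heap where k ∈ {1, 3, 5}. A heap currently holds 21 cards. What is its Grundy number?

1

Build the Grundy sequence with g(k) = mex{g(k−s) : s ∈ {1, 3, 5}, s ≤ k}:
k:     0  1  2  3  4  5  6  7  8  9 10 11 12 13 14 15 16 17 18 19 20 21
g(k):  0  1  0  1  0  1  0  1  0  1  0  1  0  1  0  1  0  1  0  1  0  1
So g(21) = 1.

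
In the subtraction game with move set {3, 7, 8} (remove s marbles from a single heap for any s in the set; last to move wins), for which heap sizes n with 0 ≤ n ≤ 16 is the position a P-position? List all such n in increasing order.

0, 1, 2, 6, 11, 12, 16

Build the Grundy sequence with g(k) = mex{g(k−s) : s ∈ {3, 7, 8}, s ≤ k}:
k:     0  1  2  3  4  5  6  7  8  9 10 11 12 13 14 15 16
g(k):  0  0  0  1  1  1  0  2  2  1  3  0  0  2  1  1  0
The P-positions (g = 0) in 0..16 are 0, 1, 2, 6, 11, 12, 16.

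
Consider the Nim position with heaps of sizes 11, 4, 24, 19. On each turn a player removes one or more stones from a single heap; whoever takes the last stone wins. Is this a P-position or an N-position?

N-position

In binary:
  01011  (11)
  00100  (4)
  11000  (24)
  10011  (19)
  -----
  00100  (4)
The nim-sum is 4 ≠ 0, so this is an N-position: the player to move can win.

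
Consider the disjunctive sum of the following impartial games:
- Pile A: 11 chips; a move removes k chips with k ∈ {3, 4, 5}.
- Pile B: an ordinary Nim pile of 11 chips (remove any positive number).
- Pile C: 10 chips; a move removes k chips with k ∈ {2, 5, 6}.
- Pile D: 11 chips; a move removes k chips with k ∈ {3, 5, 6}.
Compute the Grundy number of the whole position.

Grundy values for pile A (subtraction set {3, 4, 5}):
k:     0  1  2  3  4  5  6  7  8  9 10 11
g(k):  0  0  0  1  1  1  2  2  0  0  0  1
So g(11) = 1.
Pile B is a plain Nim pile of size 11, so its Grundy value is 11.
Build the Grundy sequence for pile C with g(k) = mex{g(k−s) : s ∈ {2, 5, 6}, s ≤ k}:
g(0) = mex{} = 0
g(1) = mex{} = 0
g(2) = mex{0} = 1
g(3) = mex{0} = 1
g(4) = mex{1} = 0
g(5) = mex{0,1} = 2
g(6) = mex{0} = 1
g(7) = mex{0,1,2} = 3
g(8) = mex{1} = 0
g(9) = mex{0,1,3} = 2
g(10) = mex{0,2} = 1
So g(10) = 1.
For pile D, compute g(0), g(1), … with moves {3, 5, 6}:
g(0) = mex{} = 0
g(1) = mex{} = 0
g(2) = mex{} = 0
g(3) = mex{0} = 1
g(4) = mex{0} = 1
g(5) = mex{0} = 1
g(6) = mex{0,1} = 2
g(7) = mex{0,1} = 2
g(8) = mex{0,1} = 2
g(9) = mex{1,2} = 0
g(10) = mex{1,2} = 0
g(11) = mex{1,2} = 0
So g(11) = 0.
By the Sprague-Grundy theorem, the Grundy value of a sum of independent games is the XOR of the component values.
Combined value = 1 ⊕ 11 ⊕ 1 ⊕ 0 = 11.

11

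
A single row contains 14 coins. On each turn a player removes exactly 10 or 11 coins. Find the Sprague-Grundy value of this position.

Compute g(0), g(1), … for moves {10, 11}:
k:     0  1  2  3  4  5  6  7  8  9 10 11 12 13 14
g(k):  0  0  0  0  0  0  0  0  0  0  1  1  1  1  1
So g(14) = 1.

1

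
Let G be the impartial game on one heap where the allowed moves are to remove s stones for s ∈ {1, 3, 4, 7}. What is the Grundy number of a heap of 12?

Grundy values for subtraction set {1, 3, 4, 7}:
g(0) = mex{} = 0
g(1) = mex{0} = 1
g(2) = mex{1} = 0
g(3) = mex{0} = 1
g(4) = mex{0,1} = 2
g(5) = mex{0,1,2} = 3
g(6) = mex{0,1,3} = 2
g(7) = mex{0,1,2} = 3
g(8) = mex{1,2,3} = 0
g(9) = mex{0,2,3} = 1
g(10) = mex{1,2,3} = 0
g(11) = mex{0,2,3} = 1
g(12) = mex{0,1,3} = 2
So g(12) = 2.

2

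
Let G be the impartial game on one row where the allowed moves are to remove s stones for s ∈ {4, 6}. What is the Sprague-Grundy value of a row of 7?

Build the Grundy sequence with g(k) = mex{g(k−s) : s ∈ {4, 6}, s ≤ k}:
g(0) = mex{} = 0
g(1) = mex{} = 0
g(2) = mex{} = 0
g(3) = mex{} = 0
g(4) = mex{0} = 1
g(5) = mex{0} = 1
g(6) = mex{0} = 1
g(7) = mex{0} = 1
So g(7) = 1.

1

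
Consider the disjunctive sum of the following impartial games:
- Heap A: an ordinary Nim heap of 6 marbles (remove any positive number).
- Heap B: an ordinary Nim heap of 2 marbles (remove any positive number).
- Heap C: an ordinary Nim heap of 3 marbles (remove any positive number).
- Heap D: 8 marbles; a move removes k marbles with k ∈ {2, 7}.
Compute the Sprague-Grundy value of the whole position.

Heap A is a plain Nim heap of size 6, so its Grundy value is 6.
Heap B is a plain Nim heap of size 2, so its Grundy value is 2.
Heap C is a plain Nim heap of size 3, so its Grundy value is 3.
Build the Grundy sequence for heap D with g(k) = mex{g(k−s) : s ∈ {2, 7}, s ≤ k}:
k:     0  1  2  3  4  5  6  7  8
g(k):  0  0  1  1  0  0  1  1  2
So g(8) = 2.
The value of a disjunctive sum is the nim-sum of the parts.
Combined value = 6 XOR 2 XOR 3 XOR 2 = 5.

5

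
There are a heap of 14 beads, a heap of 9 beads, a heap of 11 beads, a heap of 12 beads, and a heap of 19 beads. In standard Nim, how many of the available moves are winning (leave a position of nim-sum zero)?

1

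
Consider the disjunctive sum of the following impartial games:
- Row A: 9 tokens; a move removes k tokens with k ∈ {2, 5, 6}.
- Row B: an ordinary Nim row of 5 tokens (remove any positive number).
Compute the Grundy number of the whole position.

7

Grundy values for row A (subtraction set {2, 5, 6}):
k:     0  1  2  3  4  5  6  7  8  9
g(k):  0  0  1  1  0  2  1  3  0  2
So g(9) = 2.
Row B is a plain Nim row of size 5, so its Grundy value is 5.
By the Sprague-Grundy theorem, the Grundy value of a sum of independent games is the XOR of the component values.
Combined value = 2 ⊕ 5 = 7.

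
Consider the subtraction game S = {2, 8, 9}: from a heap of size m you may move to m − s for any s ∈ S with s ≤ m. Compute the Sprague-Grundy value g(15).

0

Build the Grundy sequence with g(k) = mex{g(k−s) : s ∈ {2, 8, 9}, s ≤ k}:
k:     0  1  2  3  4  5  6  7  8  9 10 11 12 13 14 15
g(k):  0  0  1  1  0  0  1  1  2  2  3  0  2  1  3  0
So g(15) = 0.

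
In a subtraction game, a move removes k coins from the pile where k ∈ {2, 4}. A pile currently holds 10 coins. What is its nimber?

2

Build the Grundy sequence with g(k) = mex{g(k−s) : s ∈ {2, 4}, s ≤ k}:
k:     0  1  2  3  4  5  6  7  8  9 10
g(k):  0  0  1  1  2  2  0  0  1  1  2
So g(10) = 2.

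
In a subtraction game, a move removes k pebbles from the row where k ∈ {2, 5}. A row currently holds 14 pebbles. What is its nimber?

Build the Grundy sequence with g(k) = mex{g(k−s) : s ∈ {2, 5}, s ≤ k}:
k:     0  1  2  3  4  5  6  7  8  9 10 11 12 13 14
g(k):  0  0  1  1  0  2  1  0  0  1  1  0  2  1  0
So g(14) = 0.

0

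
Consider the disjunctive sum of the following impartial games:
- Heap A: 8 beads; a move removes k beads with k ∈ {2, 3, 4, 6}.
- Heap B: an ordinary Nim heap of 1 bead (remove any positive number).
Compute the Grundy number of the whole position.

1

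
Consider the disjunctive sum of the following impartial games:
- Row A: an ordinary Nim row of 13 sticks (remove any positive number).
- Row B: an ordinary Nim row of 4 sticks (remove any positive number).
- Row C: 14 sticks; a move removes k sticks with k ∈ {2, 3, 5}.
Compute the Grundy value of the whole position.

9

Row A is a plain Nim row of size 13, so its Grundy value is 13.
Row B is a plain Nim row of size 4, so its Grundy value is 4.
Grundy values for row C (subtraction set {2, 3, 5}):
k:     0  1  2  3  4  5  6  7  8  9 10 11 12 13 14
g(k):  0  0  1  1  2  2  3  0  0  1  1  2  2  3  0
So g(14) = 0.
By the Sprague-Grundy theorem, the Grundy value of a sum of independent games is the XOR of the component values.
Combined value = 13 XOR 4 XOR 0 = 9.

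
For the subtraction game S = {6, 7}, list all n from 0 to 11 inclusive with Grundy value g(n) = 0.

0, 1, 2, 3, 4, 5

Build the Grundy sequence with g(k) = mex{g(k−s) : s ∈ {6, 7}, s ≤ k}:
k:     0  1  2  3  4  5  6  7  8  9 10 11
g(k):  0  0  0  0  0  0  1  1  1  1  1  1
The P-positions (g = 0) in 0..11 are 0, 1, 2, 3, 4, 5.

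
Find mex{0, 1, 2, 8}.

3

The values 0, 1, 2 are all present; 3 is the first non-negative integer missing from the set.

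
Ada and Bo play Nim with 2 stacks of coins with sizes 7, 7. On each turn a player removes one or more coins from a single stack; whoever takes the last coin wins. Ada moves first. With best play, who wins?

Bo wins

Write each in binary and XOR column by column:
  111  (7)
  111  (7)
  ---
  000  (0)
The nim-sum is 0, so this is a P-position: the player to move is in a losing position under optimal play; Ada is about to move from it and so loses — Bo wins.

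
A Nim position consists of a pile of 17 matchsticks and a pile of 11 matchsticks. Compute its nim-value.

Nim-sum: 17 ⊕ 11 = 26.

26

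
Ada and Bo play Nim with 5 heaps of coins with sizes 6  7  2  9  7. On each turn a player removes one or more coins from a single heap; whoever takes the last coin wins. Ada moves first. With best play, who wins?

Compute the nim-sum pairwise:
6 XOR 7 = 1
1 XOR 2 = 3
3 XOR 9 = 10
10 XOR 7 = 13
The nim-sum is 13 ≠ 0, so this is an N-position: the player to move can win; Ada has a winning move.

Ada wins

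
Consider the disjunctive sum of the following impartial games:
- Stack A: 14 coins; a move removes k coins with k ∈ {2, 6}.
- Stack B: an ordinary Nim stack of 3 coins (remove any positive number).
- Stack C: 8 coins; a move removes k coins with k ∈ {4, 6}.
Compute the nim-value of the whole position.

For stack A, compute g(0), g(1), … with moves {2, 6}:
k:     0  1  2  3  4  5  6  7  8  9 10 11 12 13 14
g(k):  0  0  1  1  0  0  1  1  0  0  1  1  0  0  1
So g(14) = 1.
Stack B is a plain Nim stack of size 3, so its Grundy value is 3.
Grundy values for stack C (subtraction set {4, 6}):
k:     0  1  2  3  4  5  6  7  8
g(k):  0  0  0  0  1  1  1  1  2
So g(8) = 2.
The value of a disjunctive sum is the nim-sum of the parts.
Combined value = 1 XOR 3 XOR 2 = 0.

0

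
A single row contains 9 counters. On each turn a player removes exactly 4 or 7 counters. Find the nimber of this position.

2

Compute g(0), g(1), … for moves {4, 7}:
g(0) = mex{} = 0
g(1) = mex{} = 0
g(2) = mex{} = 0
g(3) = mex{} = 0
g(4) = mex{0} = 1
g(5) = mex{0} = 1
g(6) = mex{0} = 1
g(7) = mex{0} = 1
g(8) = mex{0,1} = 2
g(9) = mex{0,1} = 2
So g(9) = 2.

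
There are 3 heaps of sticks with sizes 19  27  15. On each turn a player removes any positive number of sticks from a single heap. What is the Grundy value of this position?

7

Nim-sum: 19 ^ 27 ^ 15 = 7.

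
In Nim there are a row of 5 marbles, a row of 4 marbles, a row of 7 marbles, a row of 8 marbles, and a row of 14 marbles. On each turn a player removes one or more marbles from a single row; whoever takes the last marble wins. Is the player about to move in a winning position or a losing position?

Write each in binary and XOR column by column:
  0101  (5)
  0100  (4)
  0111  (7)
  1000  (8)
  1110  (14)
  ----
  0000  (0)
The nim-sum is 0, so this is a P-position: the player to move is in a losing position under optimal play.

Losing position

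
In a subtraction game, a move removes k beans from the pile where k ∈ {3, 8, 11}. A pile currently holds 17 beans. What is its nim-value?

Grundy values for subtraction set {3, 8, 11}:
k:     0  1  2  3  4  5  6  7  8  9 10 11 12 13 14 15 16 17
g(k):  0  0  0  1  1  1  0  0  2  1  1  3  2  2  2  3  0  3
So g(17) = 3.

3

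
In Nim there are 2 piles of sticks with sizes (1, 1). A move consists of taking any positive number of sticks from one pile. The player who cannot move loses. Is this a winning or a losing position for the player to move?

Losing position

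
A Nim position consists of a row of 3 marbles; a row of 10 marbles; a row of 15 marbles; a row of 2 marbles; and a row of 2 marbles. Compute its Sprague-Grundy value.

6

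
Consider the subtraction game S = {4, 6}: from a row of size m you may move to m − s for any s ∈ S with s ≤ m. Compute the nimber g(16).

Grundy values for subtraction set {4, 6}:
k:     0  1  2  3  4  5  6  7  8  9 10 11 12 13 14 15 16
g(k):  0  0  0  0  1  1  1  1  2  2  0  0  0  0  1  1  1
So g(16) = 1.

1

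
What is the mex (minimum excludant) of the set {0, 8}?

0 is in the set but 1 is not, so the mex is 1.

1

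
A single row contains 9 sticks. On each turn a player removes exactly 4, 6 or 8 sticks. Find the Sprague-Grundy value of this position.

2

Compute g(0), g(1), … for moves {4, 6, 8}:
g(0) = mex{} = 0
g(1) = mex{} = 0
g(2) = mex{} = 0
g(3) = mex{} = 0
g(4) = mex{0} = 1
g(5) = mex{0} = 1
g(6) = mex{0} = 1
g(7) = mex{0} = 1
g(8) = mex{0,1} = 2
g(9) = mex{0,1} = 2
So g(9) = 2.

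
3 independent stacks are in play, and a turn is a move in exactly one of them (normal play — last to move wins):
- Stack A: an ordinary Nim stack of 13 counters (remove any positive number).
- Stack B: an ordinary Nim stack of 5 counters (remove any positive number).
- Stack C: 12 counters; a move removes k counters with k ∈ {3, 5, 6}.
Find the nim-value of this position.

9

Stack A is a plain Nim stack of size 13, so its Grundy value is 13.
Stack B is a plain Nim stack of size 5, so its Grundy value is 5.
For stack C, compute g(0), g(1), … with moves {3, 5, 6}:
k:     0  1  2  3  4  5  6  7  8  9 10 11 12
g(k):  0  0  0  1  1  1  2  2  2  0  0  0  1
So g(12) = 1.
The value of a disjunctive sum is the nim-sum of the parts.
Combined value = 13 ⊕ 5 ⊕ 1 = 9.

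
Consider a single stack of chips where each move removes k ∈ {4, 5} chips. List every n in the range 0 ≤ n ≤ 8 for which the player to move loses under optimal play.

Compute g(0), g(1), … for moves {4, 5}:
k:     0  1  2  3  4  5  6  7  8
g(k):  0  0  0  0  1  1  1  1  2
The P-positions (g = 0) in 0..8 are 0, 1, 2, 3.

0, 1, 2, 3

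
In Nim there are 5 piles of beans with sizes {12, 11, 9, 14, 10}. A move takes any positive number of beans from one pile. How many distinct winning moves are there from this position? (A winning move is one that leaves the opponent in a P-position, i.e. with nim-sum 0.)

5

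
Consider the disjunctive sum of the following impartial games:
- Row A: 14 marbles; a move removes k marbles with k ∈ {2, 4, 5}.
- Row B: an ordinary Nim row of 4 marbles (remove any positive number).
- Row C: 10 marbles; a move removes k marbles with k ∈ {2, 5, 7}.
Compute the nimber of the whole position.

For row A, compute g(0), g(1), … with moves {2, 4, 5}:
k:     0  1  2  3  4  5  6  7  8  9 10 11 12 13 14
g(k):  0  0  1  1  2  2  3  0  0  1  1  2  2  3  0
So g(14) = 0.
Row B is a plain Nim row of size 4, so its Grundy value is 4.
For row C, compute g(0), g(1), … with moves {2, 5, 7}:
g(0) = mex{} = 0
g(1) = mex{} = 0
g(2) = mex{0} = 1
g(3) = mex{0} = 1
g(4) = mex{1} = 0
g(5) = mex{0,1} = 2
g(6) = mex{0} = 1
g(7) = mex{0,1,2} = 3
g(8) = mex{0,1} = 2
g(9) = mex{0,1,3} = 2
g(10) = mex{1,2} = 0
So g(10) = 0.
By the Sprague-Grundy theorem, the Grundy value of a sum of independent games is the XOR of the component values.
Combined value = 0 ⊕ 4 ⊕ 0 = 4.

4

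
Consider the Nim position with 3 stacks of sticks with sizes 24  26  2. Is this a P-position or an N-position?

Compute the nim-sum pairwise:
24 ⊕ 26 = 2
2 ⊕ 2 = 0
The nim-sum is 0, so this is a P-position: the player to move is in a losing position under optimal play.

P-position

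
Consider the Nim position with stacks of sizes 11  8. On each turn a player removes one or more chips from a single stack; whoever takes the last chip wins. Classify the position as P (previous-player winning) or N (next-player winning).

Bitwise XOR of the heap sizes:
  1011  (11)
  1000  (8)
  ----
  0011  (3)
The nim-sum is 3 ≠ 0, so this is an N-position: the player to move can win.

N-position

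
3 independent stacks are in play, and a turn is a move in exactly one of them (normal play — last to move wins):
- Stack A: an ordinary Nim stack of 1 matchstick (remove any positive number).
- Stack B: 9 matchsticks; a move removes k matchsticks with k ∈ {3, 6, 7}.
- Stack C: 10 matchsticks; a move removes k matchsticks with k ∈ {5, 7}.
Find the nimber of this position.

Stack A is a plain Nim stack of size 1, so its Grundy value is 1.
Grundy values for stack B (subtraction set {3, 6, 7}):
k:     0  1  2  3  4  5  6  7  8  9
g(k):  0  0  0  1  1  1  2  2  2  3
So g(9) = 3.
Grundy values for stack C (subtraction set {5, 7}):
k:     0  1  2  3  4  5  6  7  8  9 10
g(k):  0  0  0  0  0  1  1  1  1  1  2
So g(10) = 2.
By the Sprague-Grundy theorem, the Grundy value of a sum of independent games is the XOR of the component values.
Combined value = 1 XOR 3 XOR 2 = 0.

0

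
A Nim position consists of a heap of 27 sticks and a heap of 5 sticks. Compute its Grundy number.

Write each in binary and XOR column by column:
  11011  (27)
  00101  (5)
  -----
  11110  (30)

30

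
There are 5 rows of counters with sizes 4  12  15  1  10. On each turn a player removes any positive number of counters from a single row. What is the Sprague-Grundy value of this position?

12

Compute the nim-sum pairwise:
4 XOR 12 = 8
8 XOR 15 = 7
7 XOR 1 = 6
6 XOR 10 = 12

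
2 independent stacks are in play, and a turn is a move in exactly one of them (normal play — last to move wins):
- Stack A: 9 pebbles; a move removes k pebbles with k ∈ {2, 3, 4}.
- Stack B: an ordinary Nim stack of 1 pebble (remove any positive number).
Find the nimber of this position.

Build the Grundy sequence for stack A with g(k) = mex{g(k−s) : s ∈ {2, 3, 4}, s ≤ k}:
g(0) = mex{} = 0
g(1) = mex{} = 0
g(2) = mex{0} = 1
g(3) = mex{0} = 1
g(4) = mex{0,1} = 2
g(5) = mex{0,1} = 2
g(6) = mex{1,2} = 0
g(7) = mex{1,2} = 0
g(8) = mex{0,2} = 1
g(9) = mex{0,2} = 1
So g(9) = 1.
Stack B is a plain Nim stack of size 1, so its Grundy value is 1.
By the Sprague-Grundy theorem, the Grundy value of a sum of independent games is the XOR of the component values.
Combined value = 1 XOR 1 = 0.

0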